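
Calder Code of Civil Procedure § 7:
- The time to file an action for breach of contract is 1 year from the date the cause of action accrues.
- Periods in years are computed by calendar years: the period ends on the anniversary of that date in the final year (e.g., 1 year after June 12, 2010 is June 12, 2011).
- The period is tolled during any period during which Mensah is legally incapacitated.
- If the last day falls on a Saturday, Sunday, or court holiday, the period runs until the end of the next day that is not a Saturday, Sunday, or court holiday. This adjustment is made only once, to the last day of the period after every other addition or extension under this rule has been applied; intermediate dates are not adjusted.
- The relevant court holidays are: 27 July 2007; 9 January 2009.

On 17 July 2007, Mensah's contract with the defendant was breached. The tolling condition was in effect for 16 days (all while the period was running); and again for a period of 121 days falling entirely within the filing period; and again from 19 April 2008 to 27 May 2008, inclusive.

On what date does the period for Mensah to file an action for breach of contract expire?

1 year after 17 July 2007 is July 17, 2008.
Tolling adds 16 days: July 17, 2008 + 16 days = August 2, 2008.
Tolling adds 121 days: August 2, 2008 + 121 days = December 1, 2008.
From April 19, 2008 through May 27, 2008 inclusive is 39 days; tolling adds 39 days: December 1, 2008 + 39 days = January 9, 2009.
January 9, 2009 is a listed holiday; January 10, 2009 is Saturday; January 11, 2009 is Sunday. The next qualifying day is January 12, 2009.

January 12, 2009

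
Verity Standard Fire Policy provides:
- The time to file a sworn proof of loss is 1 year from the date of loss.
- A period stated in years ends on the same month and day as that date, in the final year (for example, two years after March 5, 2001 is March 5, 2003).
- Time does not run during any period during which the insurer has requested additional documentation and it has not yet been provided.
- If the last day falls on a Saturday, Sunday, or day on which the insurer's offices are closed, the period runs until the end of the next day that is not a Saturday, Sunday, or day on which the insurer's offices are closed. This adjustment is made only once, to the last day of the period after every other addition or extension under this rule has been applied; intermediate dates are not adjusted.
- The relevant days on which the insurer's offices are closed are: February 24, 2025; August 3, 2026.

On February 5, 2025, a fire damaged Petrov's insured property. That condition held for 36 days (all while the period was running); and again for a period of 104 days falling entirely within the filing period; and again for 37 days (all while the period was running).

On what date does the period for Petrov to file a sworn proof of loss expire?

August 4, 2026

1 year after February 5, 2025 is February 5, 2026.
Tolling adds 36 days: February 5, 2026 + 36 days = March 13, 2026.
Tolling adds 104 days: March 13, 2026 + 104 days = June 25, 2026.
Tolling adds 37 days: June 25, 2026 + 37 days = August 1, 2026.
August 1, 2026 is Saturday; August 2, 2026 is Sunday; August 3, 2026 is a listed holiday. The next qualifying day is August 4, 2026.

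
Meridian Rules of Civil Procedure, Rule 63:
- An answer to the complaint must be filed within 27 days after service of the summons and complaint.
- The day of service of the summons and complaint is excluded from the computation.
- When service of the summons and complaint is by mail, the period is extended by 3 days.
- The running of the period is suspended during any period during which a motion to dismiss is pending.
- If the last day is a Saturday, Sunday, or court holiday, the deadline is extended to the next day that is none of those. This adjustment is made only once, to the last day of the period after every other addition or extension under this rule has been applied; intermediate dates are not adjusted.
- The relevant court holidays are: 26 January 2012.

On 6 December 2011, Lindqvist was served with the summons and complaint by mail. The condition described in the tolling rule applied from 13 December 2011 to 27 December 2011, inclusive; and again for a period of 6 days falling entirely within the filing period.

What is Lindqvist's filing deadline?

27 days after 6 December 2011 is January 2, 2012.
Service was by mail, adding 3 days: January 2, 2012 + 3 days = January 5, 2012.
From December 13, 2011 through December 27, 2011 inclusive is 15 days; tolling adds 15 days: January 5, 2012 + 15 days = January 20, 2012.
Tolling adds 6 days: January 20, 2012 + 6 days = January 26, 2012.
January 26, 2012 is a listed holiday. The next qualifying day is January 27, 2012.

January 27, 2012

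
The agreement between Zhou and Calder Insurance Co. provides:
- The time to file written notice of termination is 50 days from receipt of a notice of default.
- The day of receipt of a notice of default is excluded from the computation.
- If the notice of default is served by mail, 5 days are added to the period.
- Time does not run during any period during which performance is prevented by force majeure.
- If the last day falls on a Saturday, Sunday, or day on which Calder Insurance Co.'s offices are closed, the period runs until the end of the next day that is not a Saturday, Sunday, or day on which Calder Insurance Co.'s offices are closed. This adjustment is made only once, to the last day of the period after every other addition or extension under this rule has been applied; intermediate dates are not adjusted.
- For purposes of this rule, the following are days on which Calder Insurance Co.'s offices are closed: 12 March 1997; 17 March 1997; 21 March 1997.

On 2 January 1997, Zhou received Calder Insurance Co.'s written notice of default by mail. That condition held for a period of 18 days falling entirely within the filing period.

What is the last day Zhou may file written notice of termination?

50 days after 2 January 1997 is February 21, 1997.
Service was by mail, adding 5 days: February 21, 1997 + 5 days = February 26, 1997.
Tolling adds 18 days: February 26, 1997 + 18 days = March 16, 1997.
March 16, 1997 is Sunday; March 17, 1997 is a listed holiday. The next qualifying day is March 18, 1997.

March 18, 1997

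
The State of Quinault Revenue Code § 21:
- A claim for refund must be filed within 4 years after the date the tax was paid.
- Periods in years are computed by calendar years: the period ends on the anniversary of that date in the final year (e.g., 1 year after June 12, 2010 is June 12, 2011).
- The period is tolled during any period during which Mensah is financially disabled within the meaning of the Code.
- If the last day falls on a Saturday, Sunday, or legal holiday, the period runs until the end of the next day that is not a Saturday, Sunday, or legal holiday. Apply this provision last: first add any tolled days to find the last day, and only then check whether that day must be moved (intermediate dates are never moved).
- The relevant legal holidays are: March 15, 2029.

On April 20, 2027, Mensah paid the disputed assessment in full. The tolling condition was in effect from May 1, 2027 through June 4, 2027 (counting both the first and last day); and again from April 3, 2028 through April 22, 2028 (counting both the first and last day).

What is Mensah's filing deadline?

June 16, 2031

4 years after April 20, 2027 is April 20, 2031.
From May 1, 2027 through June 4, 2027 inclusive is 35 days; tolling adds 35 days: April 20, 2031 + 35 days = May 25, 2031.
From April 3, 2028 through April 22, 2028 inclusive is 20 days; tolling adds 20 days: May 25, 2031 + 20 days = June 14, 2031.
June 14, 2031 is Saturday; June 15, 2031 is Sunday. The next qualifying day is June 16, 2031.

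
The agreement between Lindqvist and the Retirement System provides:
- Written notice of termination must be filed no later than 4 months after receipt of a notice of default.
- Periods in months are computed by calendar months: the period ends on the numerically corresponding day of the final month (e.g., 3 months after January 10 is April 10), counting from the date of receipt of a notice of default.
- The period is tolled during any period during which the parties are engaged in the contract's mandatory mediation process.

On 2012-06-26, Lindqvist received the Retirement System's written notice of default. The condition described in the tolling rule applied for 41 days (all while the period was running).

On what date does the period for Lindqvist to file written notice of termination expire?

December 6, 2012

4 months after 2012-06-26 is October 26, 2012.
Tolling adds 41 days: October 26, 2012 + 41 days = December 6, 2012.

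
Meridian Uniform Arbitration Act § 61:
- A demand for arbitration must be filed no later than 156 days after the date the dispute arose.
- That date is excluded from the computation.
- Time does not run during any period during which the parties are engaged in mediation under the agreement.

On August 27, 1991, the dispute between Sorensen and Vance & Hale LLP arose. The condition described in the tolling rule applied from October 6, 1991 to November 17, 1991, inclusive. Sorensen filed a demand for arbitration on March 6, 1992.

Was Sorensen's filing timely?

Yes

156 days after August 27, 1991 is January 30, 1992.
From October 6, 1991 through November 17, 1991 inclusive is 43 days; tolling adds 43 days: January 30, 1992 + 43 days = March 13, 1992.
The deadline is March 13, 1992; the filing on March 6, 1992 is on or before that date.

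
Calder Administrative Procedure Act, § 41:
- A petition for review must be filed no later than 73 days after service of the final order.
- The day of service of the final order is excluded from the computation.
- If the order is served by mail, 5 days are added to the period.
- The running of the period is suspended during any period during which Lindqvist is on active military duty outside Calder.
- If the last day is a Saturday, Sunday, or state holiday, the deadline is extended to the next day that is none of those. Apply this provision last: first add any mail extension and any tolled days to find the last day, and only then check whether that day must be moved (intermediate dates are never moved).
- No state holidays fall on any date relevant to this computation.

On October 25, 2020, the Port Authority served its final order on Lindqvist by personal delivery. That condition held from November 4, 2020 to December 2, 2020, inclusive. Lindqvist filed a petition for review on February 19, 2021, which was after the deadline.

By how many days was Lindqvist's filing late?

15 days

73 days after October 25, 2020 is January 6, 2021.
Service was not by mail, so no mail extension applies.
From November 4, 2020 through December 2, 2020 inclusive is 29 days; tolling adds 29 days: January 6, 2021 + 29 days = February 4, 2021.
February 4, 2021 is a Thursday and not a state holiday, so no extension applies.
The deadline is February 4, 2021; from February 4, 2021 to February 19, 2021 is 15 days.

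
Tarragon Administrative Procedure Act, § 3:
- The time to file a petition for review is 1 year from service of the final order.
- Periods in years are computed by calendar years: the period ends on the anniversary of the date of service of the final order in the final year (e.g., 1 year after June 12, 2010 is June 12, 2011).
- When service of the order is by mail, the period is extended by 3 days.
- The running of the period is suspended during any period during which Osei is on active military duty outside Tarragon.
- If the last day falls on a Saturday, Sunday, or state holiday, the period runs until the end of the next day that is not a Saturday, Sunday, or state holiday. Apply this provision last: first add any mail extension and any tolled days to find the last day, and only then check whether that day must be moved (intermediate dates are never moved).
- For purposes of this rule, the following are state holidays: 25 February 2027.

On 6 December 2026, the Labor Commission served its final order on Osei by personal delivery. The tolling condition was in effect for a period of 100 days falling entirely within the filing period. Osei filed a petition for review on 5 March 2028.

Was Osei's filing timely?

Yes

1 year after 6 December 2026 is December 6, 2027.
Service was not by mail, so no mail extension applies.
Tolling adds 100 days: December 6, 2027 + 100 days = March 15, 2028.
March 15, 2028 is a Wednesday and not a state holiday, so no extension applies.
The deadline is March 15, 2028; the filing on March 5, 2028 is on or before that date.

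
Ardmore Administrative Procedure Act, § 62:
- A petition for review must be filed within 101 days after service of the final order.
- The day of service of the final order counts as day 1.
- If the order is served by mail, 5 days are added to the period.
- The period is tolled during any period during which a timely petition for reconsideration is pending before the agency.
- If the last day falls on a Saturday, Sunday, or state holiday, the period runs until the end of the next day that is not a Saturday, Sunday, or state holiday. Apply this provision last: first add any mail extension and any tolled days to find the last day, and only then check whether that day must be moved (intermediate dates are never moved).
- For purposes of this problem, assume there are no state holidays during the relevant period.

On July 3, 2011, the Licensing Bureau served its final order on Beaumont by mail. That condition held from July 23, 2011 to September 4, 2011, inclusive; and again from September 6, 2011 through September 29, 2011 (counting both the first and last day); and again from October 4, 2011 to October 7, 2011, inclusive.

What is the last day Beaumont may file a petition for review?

Counting July 3, 2011 as day 1, day 101 is October 11, 2011.
Service was by mail, adding 5 days: October 11, 2011 + 5 days = October 16, 2011.
From July 23, 2011 through September 4, 2011 inclusive is 44 days; tolling adds 44 days: October 16, 2011 + 44 days = November 29, 2011.
From September 6, 2011 through September 29, 2011 inclusive is 24 days; tolling adds 24 days: November 29, 2011 + 24 days = December 23, 2011.
From October 4, 2011 through October 7, 2011 inclusive is 4 days; tolling adds 4 days: December 23, 2011 + 4 days = December 27, 2011.
December 27, 2011 is a Tuesday and not a state holiday, so no extension applies.

December 27, 2011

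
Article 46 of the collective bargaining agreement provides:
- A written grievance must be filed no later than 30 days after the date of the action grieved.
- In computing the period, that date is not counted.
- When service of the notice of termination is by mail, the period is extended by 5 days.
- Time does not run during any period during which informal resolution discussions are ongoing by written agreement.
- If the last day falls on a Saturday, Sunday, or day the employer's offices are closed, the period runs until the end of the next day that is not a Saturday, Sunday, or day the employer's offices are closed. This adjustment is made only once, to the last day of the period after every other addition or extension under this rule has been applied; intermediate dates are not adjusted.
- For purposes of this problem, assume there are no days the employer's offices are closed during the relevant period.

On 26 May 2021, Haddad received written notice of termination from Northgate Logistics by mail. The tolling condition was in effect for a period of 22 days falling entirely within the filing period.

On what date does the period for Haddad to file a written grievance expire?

July 22, 2021

30 days after 26 May 2021 is June 25, 2021.
Service was by mail, adding 5 days: June 25, 2021 + 5 days = June 30, 2021.
Tolling adds 22 days: June 30, 2021 + 22 days = July 22, 2021.
July 22, 2021 is a Thursday and not a day the employer's offices are closed, so no extension applies.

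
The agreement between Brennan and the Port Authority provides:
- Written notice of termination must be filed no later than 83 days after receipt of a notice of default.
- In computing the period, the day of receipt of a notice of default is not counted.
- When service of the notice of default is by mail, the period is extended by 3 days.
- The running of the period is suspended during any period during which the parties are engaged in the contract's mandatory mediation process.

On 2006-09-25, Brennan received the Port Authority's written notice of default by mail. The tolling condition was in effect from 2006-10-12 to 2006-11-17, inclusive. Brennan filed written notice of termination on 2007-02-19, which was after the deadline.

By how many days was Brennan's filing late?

83 days after 2006-09-25 is December 17, 2006.
Service was by mail, adding 3 days: December 17, 2006 + 3 days = December 20, 2006.
From October 12, 2006 through November 17, 2006 inclusive is 37 days; tolling adds 37 days: December 20, 2006 + 37 days = January 26, 2007.
The deadline is January 26, 2007; from January 26, 2007 to February 19, 2007 is 24 days.

24 days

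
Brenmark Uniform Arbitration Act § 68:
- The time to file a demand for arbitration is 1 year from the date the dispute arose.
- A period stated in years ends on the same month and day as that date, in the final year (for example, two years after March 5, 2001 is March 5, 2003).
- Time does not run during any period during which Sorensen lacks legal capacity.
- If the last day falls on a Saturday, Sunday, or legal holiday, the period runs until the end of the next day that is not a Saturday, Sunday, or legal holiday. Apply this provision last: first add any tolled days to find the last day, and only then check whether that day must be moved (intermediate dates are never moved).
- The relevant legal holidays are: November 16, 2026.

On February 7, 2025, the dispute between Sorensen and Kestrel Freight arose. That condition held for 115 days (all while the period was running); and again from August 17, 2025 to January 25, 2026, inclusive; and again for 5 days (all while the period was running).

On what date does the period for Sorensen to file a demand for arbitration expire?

November 17, 2026

1 year after February 7, 2025 is February 7, 2026.
Tolling adds 115 days: February 7, 2026 + 115 days = June 2, 2026.
From August 17, 2025 through January 25, 2026 inclusive is 162 days; tolling adds 162 days: June 2, 2026 + 162 days = November 11, 2026.
Tolling adds 5 days: November 11, 2026 + 5 days = November 16, 2026.
November 16, 2026 is a listed holiday. The next qualifying day is November 17, 2026.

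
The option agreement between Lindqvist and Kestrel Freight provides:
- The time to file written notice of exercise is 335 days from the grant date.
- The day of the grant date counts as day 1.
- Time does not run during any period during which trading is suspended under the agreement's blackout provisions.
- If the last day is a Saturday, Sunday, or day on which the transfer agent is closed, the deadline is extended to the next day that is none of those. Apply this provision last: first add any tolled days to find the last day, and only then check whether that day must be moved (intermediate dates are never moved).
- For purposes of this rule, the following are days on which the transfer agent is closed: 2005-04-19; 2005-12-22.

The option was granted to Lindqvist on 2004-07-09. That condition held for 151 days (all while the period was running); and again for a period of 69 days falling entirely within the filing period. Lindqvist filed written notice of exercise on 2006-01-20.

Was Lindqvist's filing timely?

No

Counting 2004-07-09 as day 1, day 335 is June 8, 2005.
Tolling adds 151 days: June 8, 2005 + 151 days = November 6, 2005.
Tolling adds 69 days: November 6, 2005 + 69 days = January 14, 2006.
January 14, 2006 is Saturday; January 15, 2006 is Sunday. The next qualifying day is January 16, 2006.
The deadline is January 16, 2006; the filing on January 20, 2006 is after that date.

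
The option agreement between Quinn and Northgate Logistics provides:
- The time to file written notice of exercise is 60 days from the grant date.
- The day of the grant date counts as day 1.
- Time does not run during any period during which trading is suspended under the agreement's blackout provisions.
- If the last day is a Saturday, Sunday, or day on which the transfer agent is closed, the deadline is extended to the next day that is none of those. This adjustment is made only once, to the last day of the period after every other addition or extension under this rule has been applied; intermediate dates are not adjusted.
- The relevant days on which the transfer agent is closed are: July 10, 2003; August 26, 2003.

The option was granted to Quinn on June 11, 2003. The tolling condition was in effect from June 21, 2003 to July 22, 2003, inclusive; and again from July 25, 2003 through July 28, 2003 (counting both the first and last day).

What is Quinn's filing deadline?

Counting June 11, 2003 as day 1, day 60 is August 9, 2003.
From June 21, 2003 through July 22, 2003 inclusive is 32 days; tolling adds 32 days: August 9, 2003 + 32 days = September 10, 2003.
From July 25, 2003 through July 28, 2003 inclusive is 4 days; tolling adds 4 days: September 10, 2003 + 4 days = September 14, 2003.
September 14, 2003 is Sunday. The next qualifying day is September 15, 2003.

September 15, 2003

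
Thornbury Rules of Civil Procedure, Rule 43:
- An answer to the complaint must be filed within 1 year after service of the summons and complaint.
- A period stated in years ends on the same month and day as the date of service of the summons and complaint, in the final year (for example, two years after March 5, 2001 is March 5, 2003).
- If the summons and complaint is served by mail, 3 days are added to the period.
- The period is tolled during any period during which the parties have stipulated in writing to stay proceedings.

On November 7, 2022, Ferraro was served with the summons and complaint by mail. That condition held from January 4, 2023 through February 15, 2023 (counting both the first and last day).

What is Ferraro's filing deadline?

December 23, 2023

1 year after November 7, 2022 is November 7, 2023.
Service was by mail, adding 3 days: November 7, 2023 + 3 days = November 10, 2023.
From January 4, 2023 through February 15, 2023 inclusive is 43 days; tolling adds 43 days: November 10, 2023 + 43 days = December 23, 2023.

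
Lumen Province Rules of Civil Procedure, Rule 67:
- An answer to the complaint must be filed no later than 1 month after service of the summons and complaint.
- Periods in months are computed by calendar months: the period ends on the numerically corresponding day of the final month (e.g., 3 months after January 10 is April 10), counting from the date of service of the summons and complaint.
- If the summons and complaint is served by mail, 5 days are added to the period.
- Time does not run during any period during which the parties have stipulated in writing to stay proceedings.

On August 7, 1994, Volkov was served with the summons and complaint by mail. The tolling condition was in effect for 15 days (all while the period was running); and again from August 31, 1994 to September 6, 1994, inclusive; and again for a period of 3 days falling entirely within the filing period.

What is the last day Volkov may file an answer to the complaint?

October 7, 1994

1 month after August 7, 1994 is September 7, 1994.
Service was by mail, adding 5 days: September 7, 1994 + 5 days = September 12, 1994.
Tolling adds 15 days: September 12, 1994 + 15 days = September 27, 1994.
From August 31, 1994 through September 6, 1994 inclusive is 7 days; tolling adds 7 days: September 27, 1994 + 7 days = October 4, 1994.
Tolling adds 3 days: October 4, 1994 + 3 days = October 7, 1994.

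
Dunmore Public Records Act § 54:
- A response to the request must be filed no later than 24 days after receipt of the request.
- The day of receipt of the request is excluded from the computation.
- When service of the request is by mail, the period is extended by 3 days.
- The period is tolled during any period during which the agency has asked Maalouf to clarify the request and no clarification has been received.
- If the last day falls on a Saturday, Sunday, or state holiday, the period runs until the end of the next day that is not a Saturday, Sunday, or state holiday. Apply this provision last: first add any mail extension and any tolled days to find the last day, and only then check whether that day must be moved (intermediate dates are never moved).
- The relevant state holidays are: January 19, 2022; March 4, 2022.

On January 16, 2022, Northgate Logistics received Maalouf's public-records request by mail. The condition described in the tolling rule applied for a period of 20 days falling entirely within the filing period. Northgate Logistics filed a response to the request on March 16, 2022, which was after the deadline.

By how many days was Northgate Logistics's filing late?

24 days after January 16, 2022 is February 9, 2022.
Service was by mail, adding 3 days: February 9, 2022 + 3 days = February 12, 2022.
Tolling adds 20 days: February 12, 2022 + 20 days = March 4, 2022.
March 4, 2022 is a listed holiday; March 5, 2022 is Saturday; March 6, 2022 is Sunday. The next qualifying day is March 7, 2022.
The deadline is March 7, 2022; from March 7, 2022 to March 16, 2022 is 9 days.

9 days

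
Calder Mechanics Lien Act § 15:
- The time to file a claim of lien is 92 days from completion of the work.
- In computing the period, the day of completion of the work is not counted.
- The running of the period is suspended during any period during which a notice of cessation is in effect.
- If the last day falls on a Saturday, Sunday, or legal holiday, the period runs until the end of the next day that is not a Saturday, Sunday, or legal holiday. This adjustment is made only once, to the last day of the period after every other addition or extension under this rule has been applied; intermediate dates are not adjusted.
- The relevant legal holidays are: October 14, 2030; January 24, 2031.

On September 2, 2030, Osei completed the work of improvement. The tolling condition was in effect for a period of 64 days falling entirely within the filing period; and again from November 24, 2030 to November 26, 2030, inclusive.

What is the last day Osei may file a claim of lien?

February 10, 2031

92 days after September 2, 2030 is December 3, 2030.
Tolling adds 64 days: December 3, 2030 + 64 days = February 5, 2031.
From November 24, 2030 through November 26, 2030 inclusive is 3 days; tolling adds 3 days: February 5, 2031 + 3 days = February 8, 2031.
February 8, 2031 is Saturday; February 9, 2031 is Sunday. The next qualifying day is February 10, 2031.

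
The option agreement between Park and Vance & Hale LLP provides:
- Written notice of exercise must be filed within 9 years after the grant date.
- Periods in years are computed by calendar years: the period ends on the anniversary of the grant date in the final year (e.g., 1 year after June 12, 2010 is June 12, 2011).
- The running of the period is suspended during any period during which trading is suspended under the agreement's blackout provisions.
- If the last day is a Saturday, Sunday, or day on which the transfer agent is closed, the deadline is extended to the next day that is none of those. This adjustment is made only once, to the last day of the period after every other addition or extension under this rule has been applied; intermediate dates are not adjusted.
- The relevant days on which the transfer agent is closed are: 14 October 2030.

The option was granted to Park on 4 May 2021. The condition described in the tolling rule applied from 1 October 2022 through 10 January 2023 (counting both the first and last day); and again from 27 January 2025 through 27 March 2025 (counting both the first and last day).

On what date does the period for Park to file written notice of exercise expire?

9 years after 4 May 2021 is May 4, 2030.
From October 1, 2022 through January 10, 2023 inclusive is 102 days; tolling adds 102 days: May 4, 2030 + 102 days = August 14, 2030.
From January 27, 2025 through March 27, 2025 inclusive is 60 days; tolling adds 60 days: August 14, 2030 + 60 days = October 13, 2030.
October 13, 2030 is Sunday; October 14, 2030 is a listed holiday. The next qualifying day is October 15, 2030.

October 15, 2030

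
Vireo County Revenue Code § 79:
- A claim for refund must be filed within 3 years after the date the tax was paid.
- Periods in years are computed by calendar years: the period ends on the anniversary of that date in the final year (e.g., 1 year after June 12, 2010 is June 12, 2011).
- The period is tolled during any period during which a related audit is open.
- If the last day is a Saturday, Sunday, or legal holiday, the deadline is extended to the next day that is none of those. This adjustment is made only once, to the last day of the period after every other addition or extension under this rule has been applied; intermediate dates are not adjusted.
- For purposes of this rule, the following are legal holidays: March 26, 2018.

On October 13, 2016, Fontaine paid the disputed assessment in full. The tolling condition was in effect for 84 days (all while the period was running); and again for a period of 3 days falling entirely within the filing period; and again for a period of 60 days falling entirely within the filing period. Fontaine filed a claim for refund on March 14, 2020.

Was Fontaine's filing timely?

3 years after October 13, 2016 is October 13, 2019.
Tolling adds 84 days: October 13, 2019 + 84 days = January 5, 2020.
Tolling adds 3 days: January 5, 2020 + 3 days = January 8, 2020.
Tolling adds 60 days: January 8, 2020 + 60 days = March 8, 2020.
March 8, 2020 is Sunday. The next qualifying day is March 9, 2020.
The deadline is March 9, 2020; the filing on March 14, 2020 is after that date.

No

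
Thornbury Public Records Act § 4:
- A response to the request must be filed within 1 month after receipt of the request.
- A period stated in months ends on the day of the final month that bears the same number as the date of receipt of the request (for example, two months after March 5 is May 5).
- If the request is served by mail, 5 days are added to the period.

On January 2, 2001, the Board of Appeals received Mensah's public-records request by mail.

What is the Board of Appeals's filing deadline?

February 7, 2001

1 month after January 2, 2001 is February 2, 2001.
Service was by mail, adding 5 days: February 2, 2001 + 5 days = February 7, 2001.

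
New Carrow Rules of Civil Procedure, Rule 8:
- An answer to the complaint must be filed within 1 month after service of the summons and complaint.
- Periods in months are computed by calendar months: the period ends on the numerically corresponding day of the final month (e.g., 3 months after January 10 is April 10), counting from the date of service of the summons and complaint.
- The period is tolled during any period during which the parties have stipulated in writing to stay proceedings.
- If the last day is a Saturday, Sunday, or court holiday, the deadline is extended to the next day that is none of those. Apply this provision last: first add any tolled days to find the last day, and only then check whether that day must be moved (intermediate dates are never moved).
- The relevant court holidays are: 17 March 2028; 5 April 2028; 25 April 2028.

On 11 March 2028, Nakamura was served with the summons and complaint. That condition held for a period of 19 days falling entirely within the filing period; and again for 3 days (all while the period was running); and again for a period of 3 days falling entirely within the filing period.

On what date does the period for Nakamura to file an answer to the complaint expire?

1 month after 11 March 2028 is April 11, 2028.
Tolling adds 19 days: April 11, 2028 + 19 days = April 30, 2028.
Tolling adds 3 days: April 30, 2028 + 3 days = May 3, 2028.
Tolling adds 3 days: May 3, 2028 + 3 days = May 6, 2028.
May 6, 2028 is Saturday; May 7, 2028 is Sunday. The next qualifying day is May 8, 2028.

May 8, 2028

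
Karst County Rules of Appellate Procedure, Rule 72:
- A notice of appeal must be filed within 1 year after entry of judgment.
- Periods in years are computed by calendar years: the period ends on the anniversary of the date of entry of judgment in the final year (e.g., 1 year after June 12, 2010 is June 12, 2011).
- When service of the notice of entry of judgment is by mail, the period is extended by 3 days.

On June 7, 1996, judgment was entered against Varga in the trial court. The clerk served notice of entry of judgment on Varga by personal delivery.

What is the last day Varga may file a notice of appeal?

1 year after June 7, 1996 is June 7, 1997.
Service was not by mail, so no mail extension applies.

June 7, 1997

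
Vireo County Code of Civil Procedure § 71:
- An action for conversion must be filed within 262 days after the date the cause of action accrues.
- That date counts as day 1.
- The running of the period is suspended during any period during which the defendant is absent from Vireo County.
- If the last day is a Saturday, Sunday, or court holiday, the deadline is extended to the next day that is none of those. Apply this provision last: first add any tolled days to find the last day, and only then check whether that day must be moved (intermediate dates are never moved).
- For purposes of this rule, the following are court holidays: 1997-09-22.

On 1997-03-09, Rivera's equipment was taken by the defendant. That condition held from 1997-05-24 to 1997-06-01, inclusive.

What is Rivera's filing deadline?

December 4, 1997

Counting 1997-03-09 as day 1, day 262 is November 25, 1997.
From May 24, 1997 through June 1, 1997 inclusive is 9 days; tolling adds 9 days: November 25, 1997 + 9 days = December 4, 1997.
December 4, 1997 is a Thursday and not a court holiday, so no extension applies.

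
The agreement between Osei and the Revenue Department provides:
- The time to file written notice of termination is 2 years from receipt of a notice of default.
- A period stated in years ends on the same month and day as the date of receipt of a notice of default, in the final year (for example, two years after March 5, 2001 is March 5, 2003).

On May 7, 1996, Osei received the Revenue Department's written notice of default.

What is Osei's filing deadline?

2 years after May 7, 1996 is May 7, 1998.

May 7, 1998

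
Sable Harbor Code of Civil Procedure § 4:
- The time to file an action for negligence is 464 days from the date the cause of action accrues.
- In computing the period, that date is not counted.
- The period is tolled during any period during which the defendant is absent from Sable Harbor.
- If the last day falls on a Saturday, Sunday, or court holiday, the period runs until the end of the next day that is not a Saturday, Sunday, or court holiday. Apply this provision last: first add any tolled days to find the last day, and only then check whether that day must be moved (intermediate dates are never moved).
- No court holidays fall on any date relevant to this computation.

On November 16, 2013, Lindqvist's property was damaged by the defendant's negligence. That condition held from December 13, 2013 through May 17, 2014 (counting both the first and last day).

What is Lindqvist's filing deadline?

July 29, 2015

464 days after November 16, 2013 is February 23, 2015.
From December 13, 2013 through May 17, 2014 inclusive is 156 days; tolling adds 156 days: February 23, 2015 + 156 days = July 29, 2015.
July 29, 2015 is a Wednesday and not a court holiday, so no extension applies.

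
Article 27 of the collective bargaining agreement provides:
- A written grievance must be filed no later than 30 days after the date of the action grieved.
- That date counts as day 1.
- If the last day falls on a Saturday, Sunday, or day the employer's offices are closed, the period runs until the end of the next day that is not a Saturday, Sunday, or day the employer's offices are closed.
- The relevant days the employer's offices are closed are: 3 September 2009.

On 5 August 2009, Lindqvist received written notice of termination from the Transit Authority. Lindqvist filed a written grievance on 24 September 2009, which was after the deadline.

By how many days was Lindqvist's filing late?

20 days

Counting 5 August 2009 as day 1, day 30 is September 3, 2009.
September 3, 2009 is a listed holiday. The next qualifying day is September 4, 2009.
The deadline is September 4, 2009; from September 4, 2009 to September 24, 2009 is 20 days.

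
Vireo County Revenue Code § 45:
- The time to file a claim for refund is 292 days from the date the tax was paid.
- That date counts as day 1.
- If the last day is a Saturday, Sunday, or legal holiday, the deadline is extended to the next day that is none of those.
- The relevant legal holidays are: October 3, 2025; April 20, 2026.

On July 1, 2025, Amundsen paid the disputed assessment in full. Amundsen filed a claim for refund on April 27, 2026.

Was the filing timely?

Counting July 1, 2025 as day 1, day 292 is April 18, 2026.
April 18, 2026 is Saturday; April 19, 2026 is Sunday; April 20, 2026 is a listed holiday. The next qualifying day is April 21, 2026.
The deadline is April 21, 2026; the filing on April 27, 2026 is after that date.

No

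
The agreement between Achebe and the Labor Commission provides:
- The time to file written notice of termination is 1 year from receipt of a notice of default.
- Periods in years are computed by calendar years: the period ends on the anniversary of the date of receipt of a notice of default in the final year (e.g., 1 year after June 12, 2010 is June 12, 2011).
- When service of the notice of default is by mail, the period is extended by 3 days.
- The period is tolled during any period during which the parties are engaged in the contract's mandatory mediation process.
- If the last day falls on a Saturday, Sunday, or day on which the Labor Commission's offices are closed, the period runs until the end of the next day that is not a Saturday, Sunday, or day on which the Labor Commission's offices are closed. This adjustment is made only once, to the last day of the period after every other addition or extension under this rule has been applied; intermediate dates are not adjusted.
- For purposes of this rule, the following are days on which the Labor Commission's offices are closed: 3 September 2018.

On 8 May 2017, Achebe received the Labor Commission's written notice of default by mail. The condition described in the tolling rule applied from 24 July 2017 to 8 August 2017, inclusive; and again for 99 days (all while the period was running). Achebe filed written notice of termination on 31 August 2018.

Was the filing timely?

Yes

1 year after 8 May 2017 is May 8, 2018.
Service was by mail, adding 3 days: May 8, 2018 + 3 days = May 11, 2018.
From July 24, 2017 through August 8, 2017 inclusive is 16 days; tolling adds 16 days: May 11, 2018 + 16 days = May 27, 2018.
Tolling adds 99 days: May 27, 2018 + 99 days = September 3, 2018.
September 3, 2018 is a listed holiday. The next qualifying day is September 4, 2018.
The deadline is September 4, 2018; the filing on August 31, 2018 is on or before that date.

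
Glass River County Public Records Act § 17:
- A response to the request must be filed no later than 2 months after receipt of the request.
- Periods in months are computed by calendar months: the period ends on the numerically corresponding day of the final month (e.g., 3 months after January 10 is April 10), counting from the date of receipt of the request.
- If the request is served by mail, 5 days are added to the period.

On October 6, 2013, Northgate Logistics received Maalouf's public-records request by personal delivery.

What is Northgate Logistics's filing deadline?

2 months after October 6, 2013 is December 6, 2013.
Service was not by mail, so no mail extension applies.

December 6, 2013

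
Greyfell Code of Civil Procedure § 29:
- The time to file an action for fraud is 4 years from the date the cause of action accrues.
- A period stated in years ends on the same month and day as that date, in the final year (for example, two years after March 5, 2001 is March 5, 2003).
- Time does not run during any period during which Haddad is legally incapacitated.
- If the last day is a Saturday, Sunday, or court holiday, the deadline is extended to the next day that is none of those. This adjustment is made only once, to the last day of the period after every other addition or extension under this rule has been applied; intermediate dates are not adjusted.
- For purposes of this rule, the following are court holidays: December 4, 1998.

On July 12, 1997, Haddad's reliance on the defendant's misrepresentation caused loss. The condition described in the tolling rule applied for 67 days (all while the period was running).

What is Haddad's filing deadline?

4 years after July 12, 1997 is July 12, 2001.
Tolling adds 67 days: July 12, 2001 + 67 days = September 17, 2001.
September 17, 2001 is a Monday and not a court holiday, so no extension applies.

September 17, 2001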